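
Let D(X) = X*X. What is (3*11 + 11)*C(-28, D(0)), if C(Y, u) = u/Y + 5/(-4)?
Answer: -55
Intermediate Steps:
D(X) = X**2
C(Y, u) = -5/4 + u/Y (C(Y, u) = u/Y + 5*(-1/4) = u/Y - 5/4 = -5/4 + u/Y)
(3*11 + 11)*C(-28, D(0)) = (3*11 + 11)*(-5/4 + 0**2/(-28)) = (33 + 11)*(-5/4 + 0*(-1/28)) = 44*(-5/4 + 0) = 44*(-5/4) = -55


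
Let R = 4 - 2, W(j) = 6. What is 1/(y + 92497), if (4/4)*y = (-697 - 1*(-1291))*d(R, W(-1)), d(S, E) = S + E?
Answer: 1/97249 ≈ 1.0283e-5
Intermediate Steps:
R = 2
d(S, E) = E + S
y = 4752 (y = (-697 - 1*(-1291))*(6 + 2) = (-697 + 1291)*8 = 594*8 = 4752)
1/(y + 92497) = 1/(4752 + 92497) = 1/97249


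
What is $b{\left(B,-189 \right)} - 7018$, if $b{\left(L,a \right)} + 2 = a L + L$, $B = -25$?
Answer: $-2320$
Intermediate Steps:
$b{\left(L,a \right)} = -2 + L + L a$ ($b{\left(L,a \right)} = -2 + \left(a L + L\right) = -2 + \left(L a + L\right) = -2 + \left(L + L a\right) = -2 + L + L a$)
$b{\left(B,-189 \right)} - 7018 = \left(-2 - 25 - -4725\right) - 7018 = \left(-2 - 25 + 4725\right) - 7018 = 4698 - 7018 = -2320$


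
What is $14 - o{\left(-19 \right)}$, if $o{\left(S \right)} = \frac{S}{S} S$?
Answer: $33$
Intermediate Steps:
$o{\left(S \right)} = S$ ($o{\left(S \right)} = 1 S = S$)
$14 - o{\left(-19 \right)} = 14 - -19 = 14 + 19 = 33$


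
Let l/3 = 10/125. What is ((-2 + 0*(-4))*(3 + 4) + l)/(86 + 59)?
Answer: -344/3625 ≈ -0.094897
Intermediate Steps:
l = 6/25 (l = 3*(10/125) = 3*(10*(1/125)) = 3*(2/25) = 6/25 ≈ 0.24000)
((-2 + 0*(-4))*(3 + 4) + l)/(86 + 59) = ((-2 + 0*(-4))*(3 + 4) + 6/25)/(86 + 59) = ((-2 + 0)*7 + 6/25)/145 = (-2*7 + 6/25)/145 = (-14 + 6/25)/145 = (1/145)*(-344/25) = -344/3625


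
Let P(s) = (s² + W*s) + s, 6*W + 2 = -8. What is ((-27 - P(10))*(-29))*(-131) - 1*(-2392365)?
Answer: 5805656/3 ≈ 1.9352e+6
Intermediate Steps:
W = -5/3 (W = -⅓ + (⅙)*(-8) = -⅓ - 4/3 = -5/3 ≈ -1.6667)
P(s) = s² - 2*s/3 (P(s) = (s² - 5*s/3) + s = s² - 2*s/3)
((-27 - P(10))*(-29))*(-131) - 1*(-2392365) = ((-27 - 10*(-2 + 3*10)/3)*(-29))*(-131) - 1*(-2392365) = ((-27 - 10*(-2 + 30)/3)*(-29))*(-131) + 2392365 = ((-27 - 10*28/3)*(-29))*(-131) + 2392365 = ((-27 - 1*280/3)*(-29))*(-131) + 2392365 = ((-27 - 280/3)*(-29))*(-131) + 2392365 = -361/3*(-29)*(-131) + 2392365 = (10469/3)*(-131) + 2392365 = -1371439/3 + 2392365 = 5805656/3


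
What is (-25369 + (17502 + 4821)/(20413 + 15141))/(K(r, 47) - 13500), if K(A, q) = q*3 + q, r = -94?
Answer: 901947103/473294848 ≈ 1.9057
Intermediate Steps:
K(A, q) = 4*q (K(A, q) = 3*q + q = 4*q)
(-25369 + (17502 + 4821)/(20413 + 15141))/(K(r, 47) - 13500) = (-25369 + (17502 + 4821)/(20413 + 15141))/(4*47 - 13500) = (-25369 + 22323/35554)/(188 - 13500) = (-25369 + 22323*(1/35554))/(-13312) = (-25369 + 22323/35554)*(-1/13312) = -901947103/35554*(-1/13312) = 901947103/473294848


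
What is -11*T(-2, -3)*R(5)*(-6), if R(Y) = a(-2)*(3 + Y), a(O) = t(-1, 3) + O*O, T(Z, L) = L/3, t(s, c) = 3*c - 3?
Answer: -5280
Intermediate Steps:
t(s, c) = -3 + 3*c
T(Z, L) = L/3 (T(Z, L) = L*(1/3) = L/3)
a(O) = 6 + O**2 (a(O) = (-3 + 3*3) + O*O = (-3 + 9) + O**2 = 6 + O**2)
R(Y) = 30 + 10*Y (R(Y) = (6 + (-2)**2)*(3 + Y) = (6 + 4)*(3 + Y) = 10*(3 + Y) = 30 + 10*Y)
-11*T(-2, -3)*R(5)*(-6) = -11*(1/3)*(-3)*(30 + 10*5)*(-6) = -(-11)*(30 + 50)*(-6) = -(-11)*80*(-6) = -11*(-80)*(-6) = 880*(-6) = -5280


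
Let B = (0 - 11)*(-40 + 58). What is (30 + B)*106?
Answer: -17808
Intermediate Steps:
B = -198 (B = -11*18 = -198)
(30 + B)*106 = (30 - 198)*106 = -168*106 = -17808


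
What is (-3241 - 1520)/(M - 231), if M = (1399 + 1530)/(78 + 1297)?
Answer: 6546375/314696 ≈ 20.802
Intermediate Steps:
M = 2929/1375 ≈ 2.1302
(-3241 - 1520)/(M - 231) = (-3241 - 1520)/(2929/1375 - 231) = -4761/(-314696/1375) = -4761*(-1375/314696) = 6546375/314696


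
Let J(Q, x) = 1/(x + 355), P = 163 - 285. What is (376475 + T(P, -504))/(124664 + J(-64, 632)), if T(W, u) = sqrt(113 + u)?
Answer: 371580825/123043369 + 987*I*sqrt(391)/123043369 ≈ 3.0199 + 0.00015862*I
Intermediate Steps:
P = -122
J(Q, x) = 1/(355 + x)
(376475 + T(P, -504))/(124664 + J(-64, 632)) = (376475 + sqrt(113 - 504))/(124664 + 1/(355 + 632)) = (376475 + sqrt(-391))/(124664 + 1/987) = (376475 + I*sqrt(391))/(124664 + 1/987) = (376475 + I*sqrt(391))/(123043369/987) = (376475 + I*sqrt(391))*(987/123043369) = 371580825/123043369 + 987*I*sqrt(391)/123043369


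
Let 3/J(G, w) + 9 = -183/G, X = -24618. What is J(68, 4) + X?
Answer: -6523838/265 ≈ -24618.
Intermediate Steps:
J(G, w) = 3/(-9 - 183/G)
J(68, 4) + X = -1*68/(61 + 3*68) - 24618 = -1*68/(61 + 204) - 24618 = -1*68/265 - 24618 = -1*68*1/265 - 24618 = -68/265 - 24618 = -6523838/265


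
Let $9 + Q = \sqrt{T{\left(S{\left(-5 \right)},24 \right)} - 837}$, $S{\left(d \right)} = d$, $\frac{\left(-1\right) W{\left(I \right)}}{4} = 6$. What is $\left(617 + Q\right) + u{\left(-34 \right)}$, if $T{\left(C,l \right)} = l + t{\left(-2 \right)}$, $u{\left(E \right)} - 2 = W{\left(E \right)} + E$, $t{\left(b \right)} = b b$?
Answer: $552 + i \sqrt{809} \approx 552.0 + 28.443 i$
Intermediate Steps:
$W{\left(I \right)} = -24$ ($W{\left(I \right)} = \left(-4\right) 6 = -24$)
$t{\left(b \right)} = b^{2}$
$u{\left(E \right)} = -22 + E$ ($u{\left(E \right)} = 2 + \left(-24 + E\right) = -22 + E$)
$T{\left(C,l \right)} = 4 + l$ ($T{\left(C,l \right)} = l + \left(-2\right)^{2} = l + 4 = 4 + l$)
$Q = -9 + i \sqrt{809}$ ($Q = -9 + \sqrt{\left(4 + 24\right) - 837} = -9 + \sqrt{28 - 837} = -9 + \sqrt{-809} = -9 + i \sqrt{809} \approx -9.0 + 28.443 i$)
$\left(617 + Q\right) + u{\left(-34 \right)} = \left(617 - \left(9 - i \sqrt{809}\right)\right) - 56 = \left(608 + i \sqrt{809}\right) - 56 = 552 + i \sqrt{809}$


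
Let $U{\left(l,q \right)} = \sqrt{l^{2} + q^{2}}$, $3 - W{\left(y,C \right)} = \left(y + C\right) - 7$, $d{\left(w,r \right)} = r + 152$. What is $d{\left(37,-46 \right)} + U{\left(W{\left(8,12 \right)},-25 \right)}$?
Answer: $106 + 5 \sqrt{29} \approx 132.93$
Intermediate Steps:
$d{\left(w,r \right)} = 152 + r$
$W{\left(y,C \right)} = 10 - C - y$ ($W{\left(y,C \right)} = 3 - \left(\left(y + C\right) - 7\right) = 3 - \left(\left(C + y\right) - 7\right) = 3 - \left(-7 + C + y\right) = 10 - C - y$)
$d{\left(37,-46 \right)} + U{\left(W{\left(8,12 \right)},-25 \right)} = \left(152 - 46\right) + \sqrt{\left(10 - 12 - 8\right)^{2} + \left(-25\right)^{2}} = 106 + \sqrt{\left(10 - 12 - 8\right)^{2} + 625} = 106 + \sqrt{\left(-10\right)^{2} + 625} = 106 + \sqrt{100 + 625} = 106 + \sqrt{725} = 106 + 5 \sqrt{29}$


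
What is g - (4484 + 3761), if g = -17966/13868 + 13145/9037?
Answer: -516642822651/62662558 ≈ -8244.8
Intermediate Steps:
g = 9968059/62662558 (g = -17966*1/13868 + 13145*(1/9037) = -8983/6934 + 13145/9037 = 9968059/62662558 ≈ 0.15908)
g - (4484 + 3761) = 9968059/62662558 - (4484 + 3761) = 9968059/62662558 - 1*8245 = 9968059/62662558 - 8245 = -516642822651/62662558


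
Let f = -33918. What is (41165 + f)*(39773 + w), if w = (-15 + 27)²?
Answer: 289278499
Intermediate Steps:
w = 144 (w = 12² = 144)
(41165 + f)*(39773 + w) = (41165 - 33918)*(39773 + 144) = 7247*39917 = 289278499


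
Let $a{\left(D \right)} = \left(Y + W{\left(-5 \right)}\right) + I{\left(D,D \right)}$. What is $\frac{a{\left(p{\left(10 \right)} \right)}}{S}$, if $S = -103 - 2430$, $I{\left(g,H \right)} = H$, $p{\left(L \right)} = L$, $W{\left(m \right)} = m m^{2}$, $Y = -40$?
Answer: $\frac{155}{2533} \approx 0.061192$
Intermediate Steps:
$W{\left(m \right)} = m^{3}$
$S = -2533$ ($S = -103 - 2430 = -2533$)
$a{\left(D \right)} = -165 + D$ ($a{\left(D \right)} = \left(-40 + \left(-5\right)^{3}\right) + D = \left(-40 - 125\right) + D = -165 + D$)
$\frac{a{\left(p{\left(10 \right)} \right)}}{S} = \frac{-165 + 10}{-2533} = \left(-155\right) \left(- \frac{1}{2533}\right) = \frac{155}{2533}$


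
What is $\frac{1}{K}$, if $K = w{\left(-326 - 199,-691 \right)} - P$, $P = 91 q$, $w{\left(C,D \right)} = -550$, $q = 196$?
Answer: $- \frac{1}{18386} \approx -5.4389 \cdot 10^{-5}$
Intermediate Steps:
$P = 17836$ ($P = 91 \cdot 196 = 17836$)
$K = -18386$ ($K = -550 - 17836 = -18386$)
$\frac{1}{K} = \frac{1}{-18386} = - \frac{1}{18386}$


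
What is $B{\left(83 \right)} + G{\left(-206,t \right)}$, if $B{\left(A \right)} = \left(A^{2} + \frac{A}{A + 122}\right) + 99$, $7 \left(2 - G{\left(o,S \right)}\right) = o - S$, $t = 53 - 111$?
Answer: $\frac{10061571}{1435} \approx 7011.5$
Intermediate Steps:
$t = -58$
$G{\left(o,S \right)} = 2 - \frac{o}{7} + \frac{S}{7}$ ($G{\left(o,S \right)} = 2 - \frac{o - S}{7} = 2 + \left(- \frac{o}{7} + \frac{S}{7}\right) = 2 - \frac{o}{7} + \frac{S}{7}$)
$B{\left(A \right)} = 99 + A^{2} + \frac{A}{122 + A}$ ($B{\left(A \right)} = \left(A^{2} + \frac{A}{122 + A}\right) + 99 = 99 + A^{2} + \frac{A}{122 + A}$)
$B{\left(83 \right)} + G{\left(-206,t \right)} = \frac{12078 + 83^{3} + 100 \cdot 83 + 122 \cdot 83^{2}}{122 + 83} + \left(2 - - \frac{206}{7} + \frac{1}{7} \left(-58\right)\right) = \frac{12078 + 571787 + 8300 + 122 \cdot 6889}{205} + \left(2 + \frac{206}{7} - \frac{58}{7}\right) = \frac{12078 + 571787 + 8300 + 840458}{205} + \frac{162}{7} = \frac{1}{205} \cdot 1432623 + \frac{162}{7} = \frac{1432623}{205} + \frac{162}{7} = \frac{10061571}{1435}$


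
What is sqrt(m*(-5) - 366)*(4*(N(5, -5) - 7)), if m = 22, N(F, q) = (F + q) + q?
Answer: -96*I*sqrt(119) ≈ -1047.2*I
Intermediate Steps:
N(F, q) = F + 2*q
sqrt(m*(-5) - 366)*(4*(N(5, -5) - 7)) = sqrt(22*(-5) - 366)*(4*((5 + 2*(-5)) - 7)) = sqrt(-110 - 366)*(4*((5 - 10) - 7)) = sqrt(-476)*(4*(-5 - 7)) = (2*I*sqrt(119))*(4*(-12)) = (2*I*sqrt(119))*(-48) = -96*I*sqrt(119)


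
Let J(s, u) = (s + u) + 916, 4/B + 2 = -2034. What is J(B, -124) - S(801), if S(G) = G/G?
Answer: 402618/509 ≈ 791.00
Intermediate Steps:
S(G) = 1
B = -1/509 (B = 4/(-2 - 2034) = 4/(-2036) = 4*(-1/2036) = -1/509 ≈ -0.0019646)
J(s, u) = 916 + s + u
J(B, -124) - S(801) = (916 - 1/509 - 124) - 1*1 = 403127/509 - 1 = 402618/509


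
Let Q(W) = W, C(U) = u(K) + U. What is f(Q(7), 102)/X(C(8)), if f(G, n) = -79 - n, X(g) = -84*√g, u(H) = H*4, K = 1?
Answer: 181*√3/504 ≈ 0.62203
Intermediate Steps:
u(H) = 4*H
C(U) = 4 + U (C(U) = 4*1 + U = 4 + U)
f(Q(7), 102)/X(C(8)) = (-79 - 1*102)/((-84*√(4 + 8))) = (-79 - 102)/((-168*√3)) = -181*(-√3/504) = -(-181)*√3/504 = 181*√3/504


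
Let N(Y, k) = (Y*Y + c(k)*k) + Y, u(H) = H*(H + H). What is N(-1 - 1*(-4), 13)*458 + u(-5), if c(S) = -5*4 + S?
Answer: -36132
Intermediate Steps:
c(S) = -20 + S
u(H) = 2*H**2 (u(H) = H*(2*H) = 2*H**2)
N(Y, k) = Y + Y**2 + k*(-20 + k) (N(Y, k) = (Y*Y + (-20 + k)*k) + Y = (Y**2 + k*(-20 + k)) + Y = Y + Y**2 + k*(-20 + k))
N(-1 - 1*(-4), 13)*458 + u(-5) = ((-1 - 1*(-4)) + (-1 - 1*(-4))**2 + 13*(-20 + 13))*458 + 2*(-5)**2 = ((-1 + 4) + (-1 + 4)**2 + 13*(-7))*458 + 2*25 = (3 + 3**2 - 91)*458 + 50 = (3 + 9 - 91)*458 + 50 = -79*458 + 50 = -36182 + 50 = -36132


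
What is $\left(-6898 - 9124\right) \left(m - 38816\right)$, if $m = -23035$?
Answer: $990976722$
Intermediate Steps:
$\left(-6898 - 9124\right) \left(m - 38816\right) = \left(-6898 - 9124\right) \left(-23035 - 38816\right) = \left(-16022\right) \left(-61851\right) = 990976722$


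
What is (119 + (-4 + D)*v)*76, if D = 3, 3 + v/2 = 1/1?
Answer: 9348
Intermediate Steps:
v = -4 (v = -6 + 2/1 = -6 + 2*1 = -6 + 2 = -4)
(119 + (-4 + D)*v)*76 = (119 + (-4 + 3)*(-4))*76 = (119 - 1*(-4))*76 = (119 + 4)*76 = 123*76 = 9348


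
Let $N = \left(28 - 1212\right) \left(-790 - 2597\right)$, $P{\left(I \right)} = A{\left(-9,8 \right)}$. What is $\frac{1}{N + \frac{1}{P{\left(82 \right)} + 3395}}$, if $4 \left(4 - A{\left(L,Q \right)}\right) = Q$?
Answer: $\frac{3397}{13622676577} \approx 2.4936 \cdot 10^{-7}$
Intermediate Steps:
$A{\left(L,Q \right)} = 4 - \frac{Q}{4}$
$P{\left(I \right)} = 2$ ($P{\left(I \right)} = 4 - 2 = 2$)
$N = 4010208$ ($N = \left(-1184\right) \left(-3387\right) = 4010208$)
$\frac{1}{N + \frac{1}{P{\left(82 \right)} + 3395}} = \frac{1}{4010208 + \frac{1}{2 + 3395}} = \frac{1}{4010208 + \frac{1}{3397}} = \frac{1}{\frac{13622676577}{3397}} = \frac{3397}{13622676577}$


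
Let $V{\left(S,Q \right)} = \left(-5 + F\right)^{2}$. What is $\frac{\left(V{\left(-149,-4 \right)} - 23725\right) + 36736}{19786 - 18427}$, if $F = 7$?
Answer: $\frac{13015}{1359} \approx 9.5769$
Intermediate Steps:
$V{\left(S,Q \right)} = 4$ ($V{\left(S,Q \right)} = \left(-5 + 7\right)^{2} = 2^{2} = 4$)
$\frac{\left(V{\left(-149,-4 \right)} - 23725\right) + 36736}{19786 - 18427} = \frac{\left(4 - 23725\right) + 36736}{19786 - 18427} = \frac{\left(4 - 23725\right) + 36736}{1359} = \left(-23721 + 36736\right) \frac{1}{1359} = 13015 \cdot \frac{1}{1359} = \frac{13015}{1359}$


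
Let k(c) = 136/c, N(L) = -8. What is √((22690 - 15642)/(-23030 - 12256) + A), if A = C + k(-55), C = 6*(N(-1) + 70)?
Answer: 4*√21735115391055/970365 ≈ 19.218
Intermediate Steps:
C = 372 (C = 6*(-8 + 70) = 6*62 = 372)
A = 20324/55 (A = 372 + 136/(-55) = 372 + 136*(-1/55) = 372 - 136/55 = 20324/55 ≈ 369.53)
√((22690 - 15642)/(-23030 - 12256) + A) = √((22690 - 15642)/(-23030 - 12256) + 20324/55) = √(7048/(-35286) + 20324/55) = √(7048*(-1/35286) + 20324/55) = √(-3524/17643 + 20324/55) = √(358382512/970365) = 4*√21735115391055/970365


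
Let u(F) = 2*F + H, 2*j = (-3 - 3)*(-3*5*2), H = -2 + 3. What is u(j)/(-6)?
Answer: -181/6 ≈ -30.167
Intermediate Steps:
H = 1
j = 90 (j = ((-3 - 3)*(-3*5*2))/2 = (-(-90)*2)/2 = (-6*(-30))/2 = (1/2)*180 = 90)
u(F) = 1 + 2*F (u(F) = 2*F + 1 = 1 + 2*F)
u(j)/(-6) = (1 + 2*90)/(-6) = -(1 + 180)/6 = -1/6*181 = -181/6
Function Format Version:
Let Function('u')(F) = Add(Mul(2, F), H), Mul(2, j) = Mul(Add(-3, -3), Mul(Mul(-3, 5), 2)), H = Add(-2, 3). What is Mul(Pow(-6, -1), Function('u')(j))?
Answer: Rational(-181, 6) ≈ -30.167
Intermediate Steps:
H = 1
j = 90 (j = Mul(Rational(1, 2), Mul(Add(-3, -3), Mul(Mul(-3, 5), 2))) = Mul(Rational(1, 2), Mul(-6, Mul(-15, 2))) = Mul(Rational(1, 2), Mul(-6, -30)) = Mul(Rational(1, 2), 180) = 90)
Function('u')(F) = Add(1, Mul(2, F)) (Function('u')(F) = Add(Mul(2, F), 1) = Add(1, Mul(2, F)))
Mul(Pow(-6, -1), Function('u')(j)) = Mul(Pow(-6, -1), Add(1, Mul(2, 90))) = Mul(Rational(-1, 6), Add(1, 180)) = Mul(Rational(-1, 6), 181) = Rational(-181, 6)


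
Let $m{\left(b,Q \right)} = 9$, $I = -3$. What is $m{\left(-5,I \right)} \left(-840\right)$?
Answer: $-7560$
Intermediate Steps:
$m{\left(-5,I \right)} \left(-840\right) = 9 \left(-840\right) = -7560$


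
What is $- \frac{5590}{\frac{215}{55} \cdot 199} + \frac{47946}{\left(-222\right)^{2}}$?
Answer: $- \frac{10155811}{1634586} \approx -6.2131$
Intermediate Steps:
$- \frac{5590}{\frac{215}{55} \cdot 199} + \frac{47946}{\left(-222\right)^{2}} = - \frac{5590}{215 \cdot \frac{1}{55} \cdot 199} + \frac{47946}{49284} = - \frac{5590}{\frac{43}{11} \cdot 199} + 47946 \cdot \frac{1}{49284} = - \frac{5590}{\frac{8557}{11}} + \frac{7991}{8214} = \left(-5590\right) \frac{11}{8557} + \frac{7991}{8214} = - \frac{1430}{199} + \frac{7991}{8214} = - \frac{10155811}{1634586}$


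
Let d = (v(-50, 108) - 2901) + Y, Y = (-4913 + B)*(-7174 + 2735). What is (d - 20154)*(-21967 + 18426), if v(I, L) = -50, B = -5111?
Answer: -157480419171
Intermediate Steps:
Y = 44496536 (Y = (-4913 - 5111)*(-7174 + 2735) = -10024*(-4439) = 44496536)
d = 44493585 (d = (-50 - 2901) + 44496536 = -2951 + 44496536 = 44493585)
(d - 20154)*(-21967 + 18426) = (44493585 - 20154)*(-21967 + 18426) = 44473431*(-3541) = -157480419171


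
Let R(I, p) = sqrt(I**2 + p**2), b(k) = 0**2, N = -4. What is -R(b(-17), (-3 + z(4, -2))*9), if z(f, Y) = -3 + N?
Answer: -90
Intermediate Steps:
z(f, Y) = -7 (z(f, Y) = -3 - 4 = -7)
b(k) = 0
-R(b(-17), (-3 + z(4, -2))*9) = -sqrt(0**2 + ((-3 - 7)*9)**2) = -sqrt(0 + (-10*9)**2) = -sqrt(0 + (-90)**2) = -sqrt(0 + 8100) = -sqrt(8100) = -1*90 = -90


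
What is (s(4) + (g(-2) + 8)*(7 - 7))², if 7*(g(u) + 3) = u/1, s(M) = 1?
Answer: 1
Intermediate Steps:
g(u) = -3 + u/7 (g(u) = -3 + (u/1)/7 = -3 + (u*1)/7 = -3 + u/7)
(s(4) + (g(-2) + 8)*(7 - 7))² = (1 + ((-3 + (⅐)*(-2)) + 8)*(7 - 7))² = (1 + ((-3 - 2/7) + 8)*0)² = (1 + (-23/7 + 8)*0)² = (1 + (33/7)*0)² = (1 + 0)² = 1² = 1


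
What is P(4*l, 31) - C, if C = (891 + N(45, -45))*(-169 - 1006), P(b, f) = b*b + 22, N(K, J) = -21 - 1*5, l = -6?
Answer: 1016973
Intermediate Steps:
N(K, J) = -26 (N(K, J) = -21 - 5 = -26)
P(b, f) = 22 + b² (P(b, f) = b² + 22 = 22 + b²)
C = -1016375 (C = (891 - 26)*(-169 - 1006) = 865*(-1175) = -1016375)
P(4*l, 31) - C = (22 + (4*(-6))²) - 1*(-1016375) = (22 + (-24)²) + 1016375 = (22 + 576) + 1016375 = 598 + 1016375 = 1016973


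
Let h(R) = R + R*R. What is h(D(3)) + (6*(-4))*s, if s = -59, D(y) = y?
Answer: 1428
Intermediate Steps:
h(R) = R + R**2
h(D(3)) + (6*(-4))*s = 3*(1 + 3) + (6*(-4))*(-59) = 3*4 - 24*(-59) = 12 + 1416 = 1428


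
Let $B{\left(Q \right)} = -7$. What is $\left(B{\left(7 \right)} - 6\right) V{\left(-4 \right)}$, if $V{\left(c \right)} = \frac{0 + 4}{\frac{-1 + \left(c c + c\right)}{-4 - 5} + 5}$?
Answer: $- \frac{234}{17} \approx -13.765$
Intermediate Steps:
$V{\left(c \right)} = \frac{4}{\frac{46}{9} - \frac{c}{9} - \frac{c^{2}}{9}}$ ($V{\left(c \right)} = \frac{4}{\frac{-1 + \left(c^{2} + c\right)}{-9} + 5} = \frac{4}{\left(-1 + \left(c + c^{2}\right)\right) \left(- \frac{1}{9}\right) + 5} = \frac{4}{\left(-1 + c + c^{2}\right) \left(- \frac{1}{9}\right) + 5} = \frac{4}{\left(\frac{1}{9} - \frac{c}{9} - \frac{c^{2}}{9}\right) + 5} = \frac{4}{\frac{46}{9} - \frac{c}{9} - \frac{c^{2}}{9}}$)
$\left(B{\left(7 \right)} - 6\right) V{\left(-4 \right)} = \left(-7 - 6\right) \left(- \frac{36}{-46 - 4 + \left(-4\right)^{2}}\right) = - 13 \left(- \frac{36}{-46 - 4 + 16}\right) = - 13 \left(- \frac{36}{-34}\right) = - 13 \left(\left(-36\right) \left(- \frac{1}{34}\right)\right) = \left(-13\right) \frac{18}{17} = - \frac{234}{17}$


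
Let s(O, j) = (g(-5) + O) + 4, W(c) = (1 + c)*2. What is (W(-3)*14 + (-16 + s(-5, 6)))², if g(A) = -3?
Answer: 5776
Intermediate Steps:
W(c) = 2 + 2*c
s(O, j) = 1 + O (s(O, j) = (-3 + O) + 4 = 1 + O)
(W(-3)*14 + (-16 + s(-5, 6)))² = ((2 + 2*(-3))*14 + (-16 + (1 - 5)))² = ((2 - 6)*14 + (-16 - 4))² = (-4*14 - 20)² = (-56 - 20)² = (-76)² = 5776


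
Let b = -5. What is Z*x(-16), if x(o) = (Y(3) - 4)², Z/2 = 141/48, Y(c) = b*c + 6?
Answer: 7943/8 ≈ 992.88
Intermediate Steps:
Y(c) = 6 - 5*c (Y(c) = -5*c + 6 = 6 - 5*c)
Z = 47/8 (Z = 2*(141/48) = 2*(141*(1/48)) = 2*(47/16) = 47/8 ≈ 5.8750)
x(o) = 169 (x(o) = ((6 - 5*3) - 4)² = ((6 - 15) - 4)² = (-9 - 4)² = (-13)² = 169)
Z*x(-16) = (47/8)*169 = 7943/8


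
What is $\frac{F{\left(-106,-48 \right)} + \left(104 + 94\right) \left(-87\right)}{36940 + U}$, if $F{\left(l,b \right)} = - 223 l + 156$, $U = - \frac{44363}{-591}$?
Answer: $\frac{3881688}{21875903} \approx 0.17744$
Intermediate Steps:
$U = \frac{44363}{591}$ ($U = \left(-44363\right) \left(- \frac{1}{591}\right) = \frac{44363}{591} \approx 75.064$)
$F{\left(l,b \right)} = 156 - 223 l$
$\frac{F{\left(-106,-48 \right)} + \left(104 + 94\right) \left(-87\right)}{36940 + U} = \frac{\left(156 - -23638\right) + \left(104 + 94\right) \left(-87\right)}{36940 + \frac{44363}{591}} = \frac{\left(156 + 23638\right) + 198 \left(-87\right)}{\frac{21875903}{591}} = \left(23794 - 17226\right) \frac{591}{21875903} = 6568 \cdot \frac{591}{21875903} = \frac{3881688}{21875903}$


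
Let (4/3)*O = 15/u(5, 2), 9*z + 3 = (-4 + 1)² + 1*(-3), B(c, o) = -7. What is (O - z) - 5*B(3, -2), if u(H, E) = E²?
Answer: 1799/48 ≈ 37.479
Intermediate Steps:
z = ⅓ (z = -⅓ + ((-4 + 1)² + 1*(-3))/9 = -⅓ + ((-3)² - 3)/9 = -⅓ + (9 - 3)/9 = -⅓ + (⅑)*6 = -⅓ + ⅔ = ⅓ ≈ 0.33333)
O = 45/16 (O = 3*(15/(2²))/4 = 3*(15/4)/4 = 3*(15*(¼))/4 = (¾)*(15/4) = 45/16 ≈ 2.8125)
(O - z) - 5*B(3, -2) = (45/16 - 1*⅓) - 5*(-7) = (45/16 - ⅓) + 35 = 119/48 + 35 = 1799/48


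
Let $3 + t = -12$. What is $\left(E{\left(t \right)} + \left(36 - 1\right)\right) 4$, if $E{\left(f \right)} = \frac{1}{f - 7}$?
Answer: $\frac{1538}{11} \approx 139.82$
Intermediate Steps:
$t = -15$ ($t = -3 - 12 = -15$)
$E{\left(f \right)} = \frac{1}{-7 + f}$
$\left(E{\left(t \right)} + \left(36 - 1\right)\right) 4 = \left(\frac{1}{-7 - 15} + \left(36 - 1\right)\right) 4 = \left(\frac{1}{-22} + \left(36 - 1\right)\right) 4 = \left(- \frac{1}{22} + 35\right) 4 = \frac{769}{22} \cdot 4 = \frac{1538}{11}$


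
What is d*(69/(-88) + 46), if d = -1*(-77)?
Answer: 27853/8 ≈ 3481.6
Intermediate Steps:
d = 77
d*(69/(-88) + 46) = 77*(69/(-88) + 46) = 77*(69*(-1/88) + 46) = 77*(-69/88 + 46) = 77*(3979/88) = 27853/8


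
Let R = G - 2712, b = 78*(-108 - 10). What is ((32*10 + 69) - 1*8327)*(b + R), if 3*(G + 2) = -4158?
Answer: 105607152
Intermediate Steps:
G = -1388 (G = -2 + (1/3)*(-4158) = -2 - 1386 = -1388)
b = -9204 (b = 78*(-118) = -9204)
R = -4100 (R = -1388 - 2712 = -4100)
((32*10 + 69) - 1*8327)*(b + R) = ((32*10 + 69) - 1*8327)*(-9204 - 4100) = ((320 + 69) - 8327)*(-13304) = (389 - 8327)*(-13304) = -7938*(-13304) = 105607152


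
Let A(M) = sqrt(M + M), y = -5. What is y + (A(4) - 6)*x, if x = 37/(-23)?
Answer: 107/23 - 74*sqrt(2)/23 ≈ 0.10210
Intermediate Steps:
A(M) = sqrt(2)*sqrt(M) (A(M) = sqrt(2*M) = sqrt(2)*sqrt(M))
x = -37/23 (x = 37*(-1/23) = -37/23 ≈ -1.6087)
y + (A(4) - 6)*x = -5 + (sqrt(2)*sqrt(4) - 6)*(-37/23) = -5 + (sqrt(2)*2 - 6)*(-37/23) = -5 + (2*sqrt(2) - 6)*(-37/23) = -5 + (-6 + 2*sqrt(2))*(-37/23) = -5 + (222/23 - 74*sqrt(2)/23) = 107/23 - 74*sqrt(2)/23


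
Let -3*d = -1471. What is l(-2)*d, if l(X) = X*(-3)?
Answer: 2942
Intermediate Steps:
d = 1471/3 (d = -⅓*(-1471) = 1471/3 ≈ 490.33)
l(X) = -3*X
l(-2)*d = -3*(-2)*(1471/3) = 6*(1471/3) = 2942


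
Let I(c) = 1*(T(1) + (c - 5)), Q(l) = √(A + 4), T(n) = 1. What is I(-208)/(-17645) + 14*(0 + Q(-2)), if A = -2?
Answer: 212/17645 + 14*√2 ≈ 19.811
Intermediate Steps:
Q(l) = √2 (Q(l) = √(-2 + 4) = √2)
I(c) = -4 + c (I(c) = 1*(1 + (c - 5)) = 1*(1 + (-5 + c)) = 1*(-4 + c) = -4 + c)
I(-208)/(-17645) + 14*(0 + Q(-2)) = (-4 - 208)/(-17645) + 14*(0 + √2) = -212*(-1/17645) + 14*√2 = 212/17645 + 14*√2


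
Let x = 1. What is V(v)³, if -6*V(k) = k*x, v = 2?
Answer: -1/27 ≈ -0.037037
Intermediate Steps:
V(k) = -k/6
V(v)³ = (-⅙*2)³ = (-⅓)³ = -1/27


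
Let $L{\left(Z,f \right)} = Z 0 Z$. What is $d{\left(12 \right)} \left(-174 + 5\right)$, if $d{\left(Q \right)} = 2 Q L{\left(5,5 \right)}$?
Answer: $0$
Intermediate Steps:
$L{\left(Z,f \right)} = 0$ ($L{\left(Z,f \right)} = 0 Z = 0$)
$d{\left(Q \right)} = 0$ ($d{\left(Q \right)} = 2 Q 0 = 0$)
$d{\left(12 \right)} \left(-174 + 5\right) = 0 \left(-174 + 5\right) = 0 \left(-169\right) = 0$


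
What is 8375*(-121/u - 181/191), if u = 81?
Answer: -316340500/15471 ≈ -20447.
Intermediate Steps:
8375*(-121/u - 181/191) = 8375*(-121/81 - 181/191) = 8375*(-37772/15471) = -316340500/15471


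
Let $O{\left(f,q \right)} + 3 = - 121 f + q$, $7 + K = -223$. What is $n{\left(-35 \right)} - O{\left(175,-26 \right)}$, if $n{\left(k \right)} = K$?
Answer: $20974$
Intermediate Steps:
$K = -230$ ($K = -7 - 223 = -230$)
$n{\left(k \right)} = -230$
$O{\left(f,q \right)} = -3 + q - 121 f$ ($O{\left(f,q \right)} = -3 - \left(- q + 121 f\right) = -3 + q - 121 f$)
$n{\left(-35 \right)} - O{\left(175,-26 \right)} = -230 - \left(-3 - 26 - 21175\right) = -230 - -21204 = -230 + 21204 = 20974$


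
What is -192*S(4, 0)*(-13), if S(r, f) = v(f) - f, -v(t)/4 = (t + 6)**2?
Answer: -359424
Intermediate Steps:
v(t) = -4*(6 + t)**2 (v(t) = -4*(t + 6)**2 = -4*(6 + t)**2)
S(r, f) = -f - 4*(6 + f)**2 (S(r, f) = -4*(6 + f)**2 - f = -f - 4*(6 + f)**2)
-192*S(4, 0)*(-13) = -192*(-1*0 - 4*(6 + 0)**2)*(-13) = -192*(0 - 4*6**2)*(-13) = -192*(0 - 4*36)*(-13) = -192*(0 - 144)*(-13) = -192*(-144)*(-13) = -32*(-864)*(-13) = 27648*(-13) = -359424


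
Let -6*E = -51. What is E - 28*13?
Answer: -711/2 ≈ -355.50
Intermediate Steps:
E = 17/2 (E = -1/6*(-51) = 17/2 ≈ 8.5000)
E - 28*13 = 17/2 - 28*13 = 17/2 - 364 = -711/2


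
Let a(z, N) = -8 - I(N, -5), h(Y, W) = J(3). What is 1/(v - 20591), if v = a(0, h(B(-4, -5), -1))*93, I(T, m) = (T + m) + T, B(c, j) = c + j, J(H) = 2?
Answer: -1/21242 ≈ -4.7077e-5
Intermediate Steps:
I(T, m) = m + 2*T
h(Y, W) = 2
a(z, N) = -3 - 2*N (a(z, N) = -8 - (-5 + 2*N) = -8 + (5 - 2*N) = -3 - 2*N)
v = -651 (v = (-3 - 2*2)*93 = (-3 - 4)*93 = -7*93 = -651)
1/(v - 20591) = 1/(-651 - 20591) = 1/(-21242) = -1/21242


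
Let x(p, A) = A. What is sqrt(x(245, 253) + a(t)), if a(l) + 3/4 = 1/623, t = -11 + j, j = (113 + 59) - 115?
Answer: sqrt(391624653)/1246 ≈ 15.882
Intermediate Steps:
j = 57 (j = 172 - 115 = 57)
t = 46 (t = -11 + 57 = 46)
a(l) = -1865/2492 (a(l) = -3/4 + 1/623 = -1865/2492)
sqrt(x(245, 253) + a(t)) = sqrt(253 - 1865/2492) = sqrt(628611/2492) = sqrt(391624653)/1246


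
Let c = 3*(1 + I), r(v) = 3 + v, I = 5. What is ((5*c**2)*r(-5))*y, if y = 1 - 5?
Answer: 12960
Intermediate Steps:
y = -4
c = 18 (c = 3*(1 + 5) = 3*6 = 18)
((5*c**2)*r(-5))*y = ((5*18**2)*(3 - 5))*(-4) = ((5*324)*(-2))*(-4) = (1620*(-2))*(-4) = -3240*(-4) = 12960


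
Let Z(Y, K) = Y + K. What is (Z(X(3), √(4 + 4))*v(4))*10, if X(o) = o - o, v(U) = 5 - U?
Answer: 20*√2 ≈ 28.284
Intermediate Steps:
X(o) = 0
Z(Y, K) = K + Y
(Z(X(3), √(4 + 4))*v(4))*10 = ((√(4 + 4) + 0)*(5 - 1*4))*10 = ((√8 + 0)*(5 - 4))*10 = ((2*√2 + 0)*1)*10 = ((2*√2)*1)*10 = (2*√2)*10 = 20*√2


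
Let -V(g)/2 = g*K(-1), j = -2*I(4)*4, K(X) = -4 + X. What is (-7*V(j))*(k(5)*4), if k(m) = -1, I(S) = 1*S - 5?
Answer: 2240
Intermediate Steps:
I(S) = -5 + S (I(S) = S - 5 = -5 + S)
j = 8 (j = -2*(-5 + 4)*4 = -2*(-1)*4 = 2*4 = 8)
V(g) = 10*g (V(g) = -2*g*(-4 - 1) = -2*g*(-5) = -(-10)*g = 10*g)
(-7*V(j))*(k(5)*4) = (-70*8)*(-1*4) = -7*80*(-4) = -560*(-4) = 2240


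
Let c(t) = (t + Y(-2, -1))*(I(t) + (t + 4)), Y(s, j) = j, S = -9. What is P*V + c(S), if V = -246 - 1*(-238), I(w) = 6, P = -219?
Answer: 1742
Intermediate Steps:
c(t) = (-1 + t)*(10 + t) (c(t) = (t - 1)*(6 + (t + 4)) = (-1 + t)*(6 + (4 + t)) = (-1 + t)*(10 + t))
V = -8 (V = -246 + 238 = -8)
P*V + c(S) = -219*(-8) + (-10 + (-9)**2 + 9*(-9)) = 1752 + (-10 + 81 - 81) = 1752 - 10 = 1742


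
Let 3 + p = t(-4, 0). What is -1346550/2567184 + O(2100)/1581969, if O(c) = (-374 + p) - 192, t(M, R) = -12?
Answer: -355281981809/676867584216 ≈ -0.52489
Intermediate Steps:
p = -15 (p = -3 - 12 = -15)
O(c) = -581 (O(c) = (-374 - 15) - 192 = -389 - 192 = -581)
-1346550/2567184 + O(2100)/1581969 = -1346550/2567184 - 581/1581969 = -1346550*1/2567184 - 581*1/1581969 = -224425/427864 - 581/1581969 = -355281981809/676867584216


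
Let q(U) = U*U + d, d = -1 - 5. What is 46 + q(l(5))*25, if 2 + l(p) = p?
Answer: 121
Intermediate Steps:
l(p) = -2 + p
d = -6
q(U) = -6 + U² (q(U) = U*U - 6 = U² - 6 = -6 + U²)
46 + q(l(5))*25 = 46 + (-6 + (-2 + 5)²)*25 = 46 + (-6 + 3²)*25 = 46 + (-6 + 9)*25 = 46 + 3*25 = 46 + 75 = 121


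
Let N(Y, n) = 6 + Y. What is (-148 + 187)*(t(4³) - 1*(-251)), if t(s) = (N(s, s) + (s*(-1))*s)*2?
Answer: -304239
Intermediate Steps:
t(s) = 12 - 2*s² + 2*s (t(s) = ((6 + s) + (s*(-1))*s)*2 = ((6 + s) + (-s)*s)*2 = ((6 + s) - s²)*2 = (6 + s - s²)*2 = 12 - 2*s² + 2*s)
(-148 + 187)*(t(4³) - 1*(-251)) = (-148 + 187)*((12 - 2*(4³)² + 2*4³) - 1*(-251)) = 39*((12 - 2*64² + 2*64) + 251) = 39*((12 - 2*4096 + 128) + 251) = 39*((12 - 8192 + 128) + 251) = 39*(-8052 + 251) = 39*(-7801) = -304239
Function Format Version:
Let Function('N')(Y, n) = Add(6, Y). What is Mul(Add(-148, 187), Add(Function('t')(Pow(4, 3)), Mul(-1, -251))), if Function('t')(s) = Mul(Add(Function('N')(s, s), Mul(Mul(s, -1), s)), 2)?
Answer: -304239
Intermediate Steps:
Function('t')(s) = Add(12, Mul(-2, Pow(s, 2)), Mul(2, s)) (Function('t')(s) = Mul(Add(Add(6, s), Mul(Mul(s, -1), s)), 2) = Mul(Add(Add(6, s), Mul(Mul(-1, s), s)), 2) = Mul(Add(Add(6, s), Mul(-1, Pow(s, 2))), 2) = Mul(Add(6, s, Mul(-1, Pow(s, 2))), 2) = Add(12, Mul(-2, Pow(s, 2)), Mul(2, s)))
Mul(Add(-148, 187), Add(Function('t')(Pow(4, 3)), Mul(-1, -251))) = Mul(Add(-148, 187), Add(Add(12, Mul(-2, Pow(Pow(4, 3), 2)), Mul(2, Pow(4, 3))), Mul(-1, -251))) = Mul(39, Add(Add(12, Mul(-2, Pow(64, 2)), Mul(2, 64)), 251)) = Mul(39, Add(Add(12, Mul(-2, 4096), 128), 251)) = Mul(39, Add(Add(12, -8192, 128), 251)) = Mul(39, Add(-8052, 251)) = Mul(39, -7801) = -304239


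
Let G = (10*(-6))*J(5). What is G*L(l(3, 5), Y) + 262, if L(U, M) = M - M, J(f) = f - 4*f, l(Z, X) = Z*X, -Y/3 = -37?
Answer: 262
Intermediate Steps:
Y = 111 (Y = -3*(-37) = 111)
l(Z, X) = X*Z
J(f) = -3*f
G = 900 (G = (10*(-6))*(-3*5) = -60*(-15) = 900)
L(U, M) = 0
G*L(l(3, 5), Y) + 262 = 900*0 + 262 = 0 + 262 = 262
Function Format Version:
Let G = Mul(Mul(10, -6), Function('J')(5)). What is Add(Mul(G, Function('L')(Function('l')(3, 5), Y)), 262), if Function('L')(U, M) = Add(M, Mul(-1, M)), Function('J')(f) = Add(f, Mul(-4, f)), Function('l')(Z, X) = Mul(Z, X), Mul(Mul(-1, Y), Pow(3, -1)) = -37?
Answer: 262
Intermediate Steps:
Y = 111 (Y = Mul(-3, -37) = 111)
Function('l')(Z, X) = Mul(X, Z)
Function('J')(f) = Mul(-3, f)
G = 900 (G = Mul(Mul(10, -6), Mul(-3, 5)) = Mul(-60, -15) = 900)
Function('L')(U, M) = 0
Add(Mul(G, Function('L')(Function('l')(3, 5), Y)), 262) = Add(Mul(900, 0), 262) = Add(0, 262) = 262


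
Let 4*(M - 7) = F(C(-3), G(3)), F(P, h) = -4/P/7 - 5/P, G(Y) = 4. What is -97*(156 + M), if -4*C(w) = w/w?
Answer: -114460/7 ≈ -16351.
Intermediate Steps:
C(w) = -1/4 (C(w) = -w/(4*w) = -1/4*1 = -1/4)
F(P, h) = -39/(7*P) (F(P, h) = -4/P*(1/7) - 5/P = -4/(7*P) - 5/P = -39/(7*P))
M = 88/7 (M = 7 + (-39/(7*(-1/4)))/4 = 7 + (-39/7*(-4))/4 = 7 + (1/4)*(156/7) = 7 + 39/7 = 88/7 ≈ 12.571)
-97*(156 + M) = -97*(156 + 88/7) = -97*1180/7 = -114460/7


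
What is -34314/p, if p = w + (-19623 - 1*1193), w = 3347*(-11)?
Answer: 11438/19211 ≈ 0.59539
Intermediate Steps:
w = -36817
p = -57633 (p = -36817 + (-19623 - 1*1193) = -36817 + (-19623 - 1193) = -36817 - 20816 = -57633)
-34314/p = -34314/(-57633) = -34314*(-1/57633) = 11438/19211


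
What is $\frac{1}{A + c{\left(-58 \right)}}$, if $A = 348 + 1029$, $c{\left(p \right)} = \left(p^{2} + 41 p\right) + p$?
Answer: $\frac{1}{2305} \approx 0.00043384$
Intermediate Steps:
$c{\left(p \right)} = p^{2} + 42 p$
$A = 1377$
$\frac{1}{A + c{\left(-58 \right)}} = \frac{1}{1377 - 58 \left(42 - 58\right)} = \frac{1}{1377 - -928} = \frac{1}{1377 + 928} = \frac{1}{2305}$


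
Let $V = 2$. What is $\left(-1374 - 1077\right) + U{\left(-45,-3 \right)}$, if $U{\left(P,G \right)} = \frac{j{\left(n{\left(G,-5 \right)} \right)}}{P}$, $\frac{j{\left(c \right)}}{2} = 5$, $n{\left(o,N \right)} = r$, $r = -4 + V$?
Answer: $- \frac{22061}{9} \approx -2451.2$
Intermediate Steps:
$r = -2$ ($r = -4 + 2 = -2$)
$n{\left(o,N \right)} = -2$
$j{\left(c \right)} = 10$ ($j{\left(c \right)} = 2 \cdot 5 = 10$)
$U{\left(P,G \right)} = \frac{10}{P}$
$\left(-1374 - 1077\right) + U{\left(-45,-3 \right)} = \left(-1374 - 1077\right) + \frac{10}{-45} = \left(-1374 - 1077\right) + 10 \left(- \frac{1}{45}\right) = -2451 - \frac{2}{9} = - \frac{22061}{9}$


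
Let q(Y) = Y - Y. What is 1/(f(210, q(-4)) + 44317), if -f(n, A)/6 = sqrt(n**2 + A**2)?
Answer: 1/43057 ≈ 2.3225e-5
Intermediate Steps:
q(Y) = 0
f(n, A) = -6*sqrt(A**2 + n**2) (f(n, A) = -6*sqrt(n**2 + A**2) = -6*sqrt(A**2 + n**2))
1/(f(210, q(-4)) + 44317) = 1/(-6*sqrt(0**2 + 210**2) + 44317) = 1/(-6*sqrt(0 + 44100) + 44317) = 1/(-6*sqrt(44100) + 44317) = 1/(-6*210 + 44317) = 1/(-1260 + 44317) = 1/43057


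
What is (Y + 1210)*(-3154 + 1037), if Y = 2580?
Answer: -8023430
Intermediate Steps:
(Y + 1210)*(-3154 + 1037) = (2580 + 1210)*(-3154 + 1037) = 3790*(-2117) = -8023430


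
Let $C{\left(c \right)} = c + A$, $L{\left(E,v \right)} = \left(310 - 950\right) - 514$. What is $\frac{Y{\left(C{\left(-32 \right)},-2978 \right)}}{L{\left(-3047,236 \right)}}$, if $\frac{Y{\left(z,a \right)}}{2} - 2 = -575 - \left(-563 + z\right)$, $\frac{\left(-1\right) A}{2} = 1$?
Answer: $- \frac{24}{577} \approx -0.041594$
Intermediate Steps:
$A = -2$ ($A = \left(-2\right) 1 = -2$)
$L{\left(E,v \right)} = -1154$ ($L{\left(E,v \right)} = -640 - 514 = -1154$)
$C{\left(c \right)} = -2 + c$ ($C{\left(c \right)} = c - 2 = -2 + c$)
$Y{\left(z,a \right)} = -20 - 2 z$ ($Y{\left(z,a \right)} = 4 + 2 \left(-575 - \left(-563 + z\right)\right) = 4 + 2 \left(-12 - z\right) = 4 - \left(24 + 2 z\right) = -20 - 2 z$)
$\frac{Y{\left(C{\left(-32 \right)},-2978 \right)}}{L{\left(-3047,236 \right)}} = \frac{-20 - 2 \left(-2 - 32\right)}{-1154} = \left(-20 - -68\right) \left(- \frac{1}{1154}\right) = \left(-20 + 68\right) \left(- \frac{1}{1154}\right) = 48 \left(- \frac{1}{1154}\right) = - \frac{24}{577}$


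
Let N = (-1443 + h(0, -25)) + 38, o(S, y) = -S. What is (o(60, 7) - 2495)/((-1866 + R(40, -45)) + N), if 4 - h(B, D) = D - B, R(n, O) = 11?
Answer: 2555/3231 ≈ 0.79078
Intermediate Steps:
h(B, D) = 4 + B - D (h(B, D) = 4 - (D - B) = 4 + (B - D) = 4 + B - D)
N = -1376 (N = (-1443 + (4 + 0 - 1*(-25))) + 38 = (-1443 + (4 + 0 + 25)) + 38 = (-1443 + 29) + 38 = -1414 + 38 = -1376)
(o(60, 7) - 2495)/((-1866 + R(40, -45)) + N) = (-1*60 - 2495)/((-1866 + 11) - 1376) = (-60 - 2495)/(-1855 - 1376) = -2555/(-3231) = -2555*(-1/3231) = 2555/3231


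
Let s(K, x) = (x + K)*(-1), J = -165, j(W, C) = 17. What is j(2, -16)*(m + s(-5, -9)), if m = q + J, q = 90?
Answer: -1037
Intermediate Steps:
s(K, x) = -K - x (s(K, x) = (K + x)*(-1) = -K - x)
m = -75 (m = 90 - 165 = -75)
j(2, -16)*(m + s(-5, -9)) = 17*(-75 + (-1*(-5) - 1*(-9))) = 17*(-75 + (5 + 9)) = 17*(-75 + 14) = 17*(-61) = -1037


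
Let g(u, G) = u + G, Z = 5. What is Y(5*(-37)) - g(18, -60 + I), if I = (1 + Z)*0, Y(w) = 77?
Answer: 119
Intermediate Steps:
I = 0 (I = (1 + 5)*0 = 6*0 = 0)
g(u, G) = G + u
Y(5*(-37)) - g(18, -60 + I) = 77 - ((-60 + 0) + 18) = 77 - (-60 + 18) = 77 - 1*(-42) = 77 + 42 = 119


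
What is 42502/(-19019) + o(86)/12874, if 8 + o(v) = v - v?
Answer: -273661450/122425303 ≈ -2.2353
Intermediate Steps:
o(v) = -8 (o(v) = -8 + (v - v) = -8 + 0 = -8)
42502/(-19019) + o(86)/12874 = 42502/(-19019) - 8/12874 = 42502*(-1/19019) - 8*1/12874 = -42502/19019 - 4/6437 = -273661450/122425303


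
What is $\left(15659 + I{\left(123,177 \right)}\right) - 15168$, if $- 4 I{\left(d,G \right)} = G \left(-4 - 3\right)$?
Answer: $\frac{3203}{4} \approx 800.75$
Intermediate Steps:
$I{\left(d,G \right)} = \frac{7 G}{4}$ ($I{\left(d,G \right)} = - \frac{G \left(-4 - 3\right)}{4} = - \frac{G \left(-7\right)}{4} = - \frac{\left(-7\right) G}{4} = \frac{7 G}{4}$)
$\left(15659 + I{\left(123,177 \right)}\right) - 15168 = \left(15659 + \frac{7}{4} \cdot 177\right) - 15168 = \left(15659 + \frac{1239}{4}\right) - 15168 = \frac{63875}{4} - 15168 = \frac{3203}{4}$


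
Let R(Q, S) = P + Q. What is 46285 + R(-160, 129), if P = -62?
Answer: 46063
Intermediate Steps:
R(Q, S) = -62 + Q
46285 + R(-160, 129) = 46285 + (-62 - 160) = 46285 - 222 = 46063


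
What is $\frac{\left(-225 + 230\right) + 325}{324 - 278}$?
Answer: $\frac{165}{23} \approx 7.1739$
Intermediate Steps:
$\frac{\left(-225 + 230\right) + 325}{324 - 278} = \frac{5 + 325}{46} = 330 \cdot \frac{1}{46} = \frac{165}{23}$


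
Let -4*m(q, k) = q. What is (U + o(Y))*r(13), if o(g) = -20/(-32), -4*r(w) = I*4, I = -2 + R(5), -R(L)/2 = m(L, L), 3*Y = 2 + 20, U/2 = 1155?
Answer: -18485/16 ≈ -1155.3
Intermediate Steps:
U = 2310 (U = 2*1155 = 2310)
m(q, k) = -q/4
Y = 22/3 (Y = (2 + 20)/3 = (⅓)*22 = 22/3 ≈ 7.3333)
R(L) = L/2 (R(L) = -(-1)*L/2 = L/2)
I = ½ (I = -2 + (½)*5 = -2 + 5/2 = ½ ≈ 0.50000)
r(w) = -½ (r(w) = -4/8 = -¼*2 = -½)
o(g) = 5/8 (o(g) = -20*(-1/32) = 5/8)
(U + o(Y))*r(13) = (2310 + 5/8)*(-½) = (18485/8)*(-½) = -18485/16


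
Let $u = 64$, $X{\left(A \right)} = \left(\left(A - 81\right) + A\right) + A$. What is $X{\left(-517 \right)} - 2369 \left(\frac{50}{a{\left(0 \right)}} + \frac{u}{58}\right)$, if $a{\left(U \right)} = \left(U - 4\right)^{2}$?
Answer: $- \frac{2702613}{232} \approx -11649.0$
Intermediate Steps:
$X{\left(A \right)} = -81 + 3 A$ ($X{\left(A \right)} = \left(\left(A - 81\right) + A\right) + A = \left(\left(-81 + A\right) + A\right) + A = \left(-81 + 2 A\right) + A = -81 + 3 A$)
$a{\left(U \right)} = \left(-4 + U\right)^{2}$
$X{\left(-517 \right)} - 2369 \left(\frac{50}{a{\left(0 \right)}} + \frac{u}{58}\right) = \left(-81 + 3 \left(-517\right)\right) - 2369 \left(\frac{50}{\left(-4 + 0\right)^{2}} + \frac{64}{58}\right) = \left(-81 - 1551\right) - 2369 \left(\frac{50}{\left(-4\right)^{2}} + 64 \cdot \frac{1}{58}\right) = -1632 - 2369 \left(\frac{50}{16} + \frac{32}{29}\right) = -1632 - 2369 \left(50 \cdot \frac{1}{16} + \frac{32}{29}\right) = -1632 - 2369 \left(\frac{25}{8} + \frac{32}{29}\right) = -1632 - 2369 \cdot \frac{981}{232} = -1632 - \frac{2323989}{232} = - \frac{2702613}{232}$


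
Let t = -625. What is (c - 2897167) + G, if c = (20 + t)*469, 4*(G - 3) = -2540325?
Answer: -15263961/4 ≈ -3.8160e+6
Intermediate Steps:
G = -2540313/4 (G = 3 + (1/4)*(-2540325) = 3 - 2540325/4 = -2540313/4 ≈ -6.3508e+5)
c = -283745 (c = (20 - 625)*469 = -605*469 = -283745)
(c - 2897167) + G = (-283745 - 2897167) - 2540313/4 = -3180912 - 2540313/4 = -15263961/4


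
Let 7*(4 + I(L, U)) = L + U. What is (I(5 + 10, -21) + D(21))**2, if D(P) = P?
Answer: 12769/49 ≈ 260.59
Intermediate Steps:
I(L, U) = -4 + L/7 + U/7 (I(L, U) = -4 + (L + U)/7 = -4 + (L/7 + U/7) = -4 + L/7 + U/7)
(I(5 + 10, -21) + D(21))**2 = ((-4 + (5 + 10)/7 + (1/7)*(-21)) + 21)**2 = ((-4 + (1/7)*15 - 3) + 21)**2 = ((-4 + 15/7 - 3) + 21)**2 = (-34/7 + 21)**2 = (113/7)**2 = 12769/49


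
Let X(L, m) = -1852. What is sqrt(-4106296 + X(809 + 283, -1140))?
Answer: 2*I*sqrt(1027037) ≈ 2026.9*I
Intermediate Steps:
sqrt(-4106296 + X(809 + 283, -1140)) = sqrt(-4106296 - 1852) = sqrt(-4108148) = 2*I*sqrt(1027037)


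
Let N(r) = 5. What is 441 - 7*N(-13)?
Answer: 406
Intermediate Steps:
441 - 7*N(-13) = 441 - 7*5 = 441 - 35 = 406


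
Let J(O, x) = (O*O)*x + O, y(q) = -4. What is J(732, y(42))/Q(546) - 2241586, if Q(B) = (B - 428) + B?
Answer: -372638917/166 ≈ -2.2448e+6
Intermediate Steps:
Q(B) = -428 + 2*B (Q(B) = (-428 + B) + B = -428 + 2*B)
J(O, x) = O + x*O**2 (J(O, x) = O**2*x + O = x*O**2 + O = O + x*O**2)
J(732, y(42))/Q(546) - 2241586 = (732*(1 + 732*(-4)))/(-428 + 2*546) - 2241586 = (732*(1 - 2928))/(-428 + 1092) - 2241586 = (732*(-2927))/664 - 2241586 = -2142564*1/664 - 2241586 = -535641/166 - 2241586 = -372638917/166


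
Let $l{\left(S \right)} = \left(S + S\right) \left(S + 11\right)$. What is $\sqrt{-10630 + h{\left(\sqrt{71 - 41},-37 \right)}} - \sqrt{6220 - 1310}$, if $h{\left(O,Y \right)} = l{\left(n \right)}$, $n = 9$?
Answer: $- \sqrt{4910} + i \sqrt{10270} \approx -70.071 + 101.34 i$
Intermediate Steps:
$l{\left(S \right)} = 2 S \left(11 + S\right)$
$h{\left(O,Y \right)} = 360$ ($h{\left(O,Y \right)} = 2 \cdot 9 \left(11 + 9\right) = 2 \cdot 9 \cdot 20 = 360$)
$\sqrt{-10630 + h{\left(\sqrt{71 - 41},-37 \right)}} - \sqrt{6220 - 1310} = \sqrt{-10630 + 360} - \sqrt{6220 - 1310} = \sqrt{-10270} - \sqrt{4910} = i \sqrt{10270} - \sqrt{4910} = - \sqrt{4910} + i \sqrt{10270}$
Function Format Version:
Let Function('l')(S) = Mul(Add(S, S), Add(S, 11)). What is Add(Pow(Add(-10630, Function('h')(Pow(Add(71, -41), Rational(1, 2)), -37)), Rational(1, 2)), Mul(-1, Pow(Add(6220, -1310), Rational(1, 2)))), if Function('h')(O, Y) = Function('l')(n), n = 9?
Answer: Add(Mul(-1, Pow(4910, Rational(1, 2))), Mul(I, Pow(10270, Rational(1, 2)))) ≈ Add(-70.071, Mul(101.34, I))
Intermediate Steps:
Function('l')(S) = Mul(2, S, Add(11, S)) (Function('l')(S) = Mul(Mul(2, S), Add(11, S)) = Mul(2, S, Add(11, S)))
Function('h')(O, Y) = 360 (Function('h')(O, Y) = Mul(2, 9, Add(11, 9)) = Mul(2, 9, 20) = 360)
Add(Pow(Add(-10630, Function('h')(Pow(Add(71, -41), Rational(1, 2)), -37)), Rational(1, 2)), Mul(-1, Pow(Add(6220, -1310), Rational(1, 2)))) = Add(Pow(Add(-10630, 360), Rational(1, 2)), Mul(-1, Pow(Add(6220, -1310), Rational(1, 2)))) = Add(Pow(-10270, Rational(1, 2)), Mul(-1, Pow(4910, Rational(1, 2)))) = Add(Mul(I, Pow(10270, Rational(1, 2))), Mul(-1, Pow(4910, Rational(1, 2)))) = Add(Mul(-1, Pow(4910, Rational(1, 2))), Mul(I, Pow(10270, Rational(1, 2))))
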